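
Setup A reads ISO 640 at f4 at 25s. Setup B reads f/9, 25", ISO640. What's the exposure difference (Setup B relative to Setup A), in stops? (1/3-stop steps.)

Aperture: f/4 → f/4.5 → f/5 → f/5.6 → f/6.3 → f/7.1 → f/8 → f/9 — 2 1/3 stops smaller aperture (darker).
Shutter speed: unchanged.
ISO: unchanged.
Net: −2 1/3 = −2 1/3 stops.

2 1/3 stops darker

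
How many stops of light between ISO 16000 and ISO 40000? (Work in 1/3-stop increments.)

1 1/3 stops

16000 → 20000 → 25600 → 32000 → 40000 — count the steps: 4 third-stops = 1 1/3 stops.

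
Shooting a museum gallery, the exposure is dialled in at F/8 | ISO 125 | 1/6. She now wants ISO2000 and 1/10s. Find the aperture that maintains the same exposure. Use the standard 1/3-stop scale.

ISO: 125 → 160 → 200 → 250 → 320 → 400 → 500 → 640 → 800 → 1000 → 1250 → 1600 → 2000 — 4 stops higher (brighter).
Shutter speed: 1/6 → 1/8 → 1/10 — 2/3 stop shorter (darker).
Net change so far: 3 1/3 stops brighter. Offset with the aperture: f/8 → f/9 → f/10 → f/11 → f/13 → f/14 → f/16 → f/18 → f/20 → f/22 → f/25.

f/25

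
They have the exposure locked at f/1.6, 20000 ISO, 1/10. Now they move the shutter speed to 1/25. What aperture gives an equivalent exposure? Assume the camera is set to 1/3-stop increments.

Shutter speed: 1/10 → 1/13 → 1/15 → 1/20 → 1/25 — 1 1/3 stops shorter (darker).
Need 1 1/3 stops brighter from the aperture: f/1.6 → f/1.4 → f/1.2 → f/1.1 → f/1.0.

f/1.0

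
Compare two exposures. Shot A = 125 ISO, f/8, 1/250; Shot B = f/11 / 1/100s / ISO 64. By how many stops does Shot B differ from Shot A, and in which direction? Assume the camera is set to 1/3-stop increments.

Aperture: f/8 → f/9 → f/10 → f/11 — 1 stop narrower (darker).
Shutter speed: 1/250 → 1/200 → 1/160 → 1/125 → 1/100 — 1 1/3 stops slower (brighter).
ISO: 125 → 100 → 80 → 64 — 1 stop dropped (darker).
Net: −1 +1 1/3 −1 = −2/3 stops.

2/3 stop darker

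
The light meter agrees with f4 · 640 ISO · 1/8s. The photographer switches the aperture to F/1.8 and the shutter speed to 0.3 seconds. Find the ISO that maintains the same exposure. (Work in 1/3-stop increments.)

ISO 50

Aperture: f/4 → f/3.5 → f/3.2 → f/2.8 → f/2.5 → f/2.2 → f/2 → f/1.8 — 2 1/3 stops wider (brighter).
Shutter speed: 1/8 → 1/6 → 1/5 → 1/4 → 0.3 — 1 1/3 stops longer (brighter).
Net change so far: 3 2/3 stops brighter. Offset with the ISO: 640 → 500 → 400 → 320 → 250 → 200 → 160 → 125 → 100 → 80 → 64 → 50.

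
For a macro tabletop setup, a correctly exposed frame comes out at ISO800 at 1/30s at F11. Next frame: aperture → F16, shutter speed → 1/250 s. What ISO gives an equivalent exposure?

Aperture: f/11 → f/16 — 1 stop stopped down (darker).
Shutter speed: 1/30 → 1/60 → 1/125 → 1/250 — 3 stops shorter (darker).
Net change so far: 4 stops darker. Offset with the ISO: 800 → 1600 → 3200 → 6400 → 12800.

ISO 12800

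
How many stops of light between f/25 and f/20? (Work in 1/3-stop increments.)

2/3 stop

f/25 → f/22 → f/20 — count the steps: 2 third-stops = 2/3 stop.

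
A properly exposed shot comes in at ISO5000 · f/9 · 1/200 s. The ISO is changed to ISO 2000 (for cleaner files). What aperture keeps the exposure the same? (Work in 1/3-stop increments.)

f/5.6

ISO: 5000 → 4000 → 3200 → 2500 → 2000 — 1 1/3 stops dropped (darker).
Need 1 1/3 stops brighter from the aperture: f/9 → f/8 → f/7.1 → f/6.3 → f/5.6.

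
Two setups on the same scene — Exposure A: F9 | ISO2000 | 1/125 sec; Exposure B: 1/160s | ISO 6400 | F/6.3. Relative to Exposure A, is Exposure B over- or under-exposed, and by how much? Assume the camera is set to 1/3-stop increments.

2 1/3 stops brighter

Aperture: f/9 → f/8 → f/7.1 → f/6.3 — 1 stop opened up (brighter).
Shutter speed: 1/125 → 1/160 — 1/3 stop faster (darker).
ISO: 2000 → 2500 → 3200 → 4000 → 5000 → 6400 — 1 2/3 stops raised (brighter).
Net: +1 −1/3 +1 2/3 = +2 1/3 stops.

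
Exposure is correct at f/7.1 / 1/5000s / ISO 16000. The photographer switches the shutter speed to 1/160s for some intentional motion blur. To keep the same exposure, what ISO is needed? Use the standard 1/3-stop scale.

ISO 500

Shutter speed: 1/5000 → 1/4000 → 1/3200 → 1/2500 → 1/2000 → 1/1600 → 1/1250 → 1/1000 → 1/800 → 1/640 → 1/500 → 1/400 → 1/320 → 1/250 → 1/200 → 1/160 — 5 stops longer (brighter).
Need 5 stops darker from the ISO: 16000 → 12800 → 10000 → 8000 → 6400 → 5000 → 4000 → 3200 → 2500 → 2000 → 1600 → 1250 → 1000 → 800 → 640 → 500.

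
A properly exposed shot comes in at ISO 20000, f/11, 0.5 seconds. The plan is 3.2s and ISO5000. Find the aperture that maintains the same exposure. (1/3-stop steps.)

Shutter speed: 0.5 → 0.6 → 0.8 → 1 → 1.3 → 1.6 → 2 → 2.5 → 3.2 — 2 2/3 stops slower (brighter).
ISO: 20000 → 16000 → 12800 → 10000 → 8000 → 6400 → 5000 — 2 stops dropped (darker).
Net change so far: 2/3 stop brighter. Offset with the aperture: f/11 → f/13 → f/14.

f/14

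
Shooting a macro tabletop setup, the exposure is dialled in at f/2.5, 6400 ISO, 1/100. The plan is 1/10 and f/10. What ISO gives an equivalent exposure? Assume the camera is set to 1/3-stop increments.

ISO 10000

Shutter speed: 1/100 → 1/80 → 1/60 → 1/50 → 1/40 → 1/30 → 1/25 → 1/20 → 1/15 → 1/13 → 1/10 — 3 1/3 stops slower (brighter).
Aperture: f/2.5 → f/2.8 → f/3.2 → f/3.5 → f/4 → f/4.5 → f/5 → f/5.6 → f/6.3 → f/7.1 → f/8 → f/9 → f/10 — 4 stops narrower (darker).
Net change so far: 2/3 stop darker. Offset with the ISO: 6400 → 8000 → 10000.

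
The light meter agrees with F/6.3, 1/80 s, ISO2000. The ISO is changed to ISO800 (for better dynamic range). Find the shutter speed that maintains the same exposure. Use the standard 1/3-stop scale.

1/30s

ISO: 2000 → 1600 → 1250 → 1000 → 800 — 1 1/3 stops lower (darker).
Need 1 1/3 stops brighter from the shutter speed: 1/80 → 1/60 → 1/50 → 1/40 → 1/30.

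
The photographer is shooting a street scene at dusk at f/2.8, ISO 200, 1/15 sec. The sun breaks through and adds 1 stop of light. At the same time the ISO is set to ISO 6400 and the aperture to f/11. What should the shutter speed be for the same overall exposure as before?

Scene light: 1 stop brighter.
ISO: 200 → 400 → 800 → 1600 → 3200 → 6400 — 5 stops higher (brighter).
Aperture: f/2.8 → f/4 → f/5.6 → f/8 → f/11 — 4 stops smaller aperture (darker).
Net so far: 2 stops brighter. Shutter speed: 1/15 → 1/30 → 1/60.

1/60s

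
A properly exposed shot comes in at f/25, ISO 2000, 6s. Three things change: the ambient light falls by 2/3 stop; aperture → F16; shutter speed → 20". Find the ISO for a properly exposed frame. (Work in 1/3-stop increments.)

Scene light: 2/3 stop darker.
Aperture: f/25 → f/22 → f/20 → f/18 → f/16 — 1 1/3 stops larger aperture (brighter).
Shutter speed: 6 → 8 → 10 → 13 → 15 → 20 — 1 2/3 stops slower (brighter).
Net so far: 2 1/3 stops brighter. ISO: 2000 → 1600 → 1250 → 1000 → 800 → 640 → 500 → 400.

ISO 400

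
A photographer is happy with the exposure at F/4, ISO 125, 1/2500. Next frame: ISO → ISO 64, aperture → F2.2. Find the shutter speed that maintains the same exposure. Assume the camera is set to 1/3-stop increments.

1/4000s

ISO: 125 → 100 → 80 → 64 — 1 stop dropped (darker).
Aperture: f/4 → f/3.5 → f/3.2 → f/2.8 → f/2.5 → f/2.2 — 1 2/3 stops larger aperture (brighter).
Net change so far: 2/3 stop brighter. Offset with the shutter speed: 1/2500 → 1/3200 → 1/4000.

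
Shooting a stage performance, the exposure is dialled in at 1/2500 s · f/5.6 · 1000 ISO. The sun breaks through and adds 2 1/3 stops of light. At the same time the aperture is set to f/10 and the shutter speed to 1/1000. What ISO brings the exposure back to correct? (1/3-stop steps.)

Scene light: 2 1/3 stops brighter.
Aperture: f/5.6 → f/6.3 → f/7.1 → f/8 → f/9 → f/10 — 1 2/3 stops narrower (darker).
Shutter speed: 1/2500 → 1/2000 → 1/1600 → 1/1250 → 1/1000 — 1 1/3 stops longer (brighter).
Net so far: 2 stops brighter. ISO: 1000 → 800 → 640 → 500 → 400 → 320 → 250.

ISO 250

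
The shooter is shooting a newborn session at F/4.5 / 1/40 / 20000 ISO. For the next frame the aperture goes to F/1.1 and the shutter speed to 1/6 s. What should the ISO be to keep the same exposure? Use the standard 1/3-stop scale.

Aperture: f/4.5 → f/4 → f/3.5 → f/3.2 → f/2.8 → f/2.5 → f/2.2 → f/2 → f/1.8 → f/1.6 → f/1.4 → f/1.2 → f/1.1 — 4 stops opened up (brighter).
Shutter speed: 1/40 → 1/30 → 1/25 → 1/20 → 1/15 → 1/13 → 1/10 → 1/8 → 1/6 — 2 2/3 stops longer (brighter).
Net change so far: 6 2/3 stops brighter. Offset with the ISO: 20000 → 16000 → 12800 → 10000 → 8000 → 6400 → 5000 → 4000 → 3200 → 2500 → 2000 → 1600 → 1250 → 1000 → 800 → 640 → 500 → 400 → 320 → 250 → 200.

ISO 200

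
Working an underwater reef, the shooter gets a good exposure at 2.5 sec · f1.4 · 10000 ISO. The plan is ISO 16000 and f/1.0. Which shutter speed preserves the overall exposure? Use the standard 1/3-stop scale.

0.8 s

ISO: 10000 → 12800 → 16000 — 2/3 stop higher (brighter).
Aperture: f/1.4 → f/1.2 → f/1.1 → f/1.0 — 1 stop larger aperture (brighter).
Net change so far: 1 2/3 stops brighter. Offset with the shutter speed: 2.5 → 2 → 1.6 → 1.3 → 1 → 0.8.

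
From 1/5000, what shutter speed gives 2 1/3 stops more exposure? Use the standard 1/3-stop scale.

1/1000s

Shutter speed: 1/5000 → 1/4000 → 1/3200 → 1/2500 → 1/2000 → 1/1600 → 1/1250 → 1/1000 — 2 1/3 stops slower (brighter).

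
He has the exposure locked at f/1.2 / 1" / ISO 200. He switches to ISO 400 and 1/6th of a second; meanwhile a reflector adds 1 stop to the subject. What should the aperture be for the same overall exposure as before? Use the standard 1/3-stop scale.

f/1.0

Scene light: 1 stop brighter.
ISO: 200 → 250 → 320 → 400 — 1 stop higher (brighter).
Shutter speed: 1 → 0.8 → 0.6 → 0.5 → 0.4 → 0.3 → 1/4 → 1/5 → 1/6 — 2 2/3 stops shorter (darker).
Net so far: 2/3 stop darker. Aperture: f/1.2 → f/1.1 → f/1.0.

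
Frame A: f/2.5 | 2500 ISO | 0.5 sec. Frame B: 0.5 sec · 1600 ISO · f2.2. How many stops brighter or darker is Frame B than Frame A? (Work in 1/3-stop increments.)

1/3 stop darker

Aperture: f/2.5 → f/2.2 — 1/3 stop wider (brighter).
Shutter speed: unchanged.
ISO: 2500 → 2000 → 1600 — 2/3 stop dropped (darker).
Net: +1/3 −2/3 = −1/3 stops.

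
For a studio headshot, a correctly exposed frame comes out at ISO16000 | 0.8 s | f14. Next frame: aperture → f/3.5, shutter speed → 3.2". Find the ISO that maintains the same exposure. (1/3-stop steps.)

Aperture: f/14 → f/13 → f/11 → f/10 → f/9 → f/8 → f/7.1 → f/6.3 → f/5.6 → f/5 → f/4.5 → f/4 → f/3.5 — 4 stops wider (brighter).
Shutter speed: 0.8 → 1 → 1.3 → 1.6 → 2 → 2.5 → 3.2 — 2 stops slower (brighter).
Net change so far: 6 stops brighter. Offset with the ISO: 16000 → 12800 → 10000 → 8000 → 6400 → 5000 → 4000 → 3200 → 2500 → 2000 → 1600 → 1250 → 1000 → 800 → 640 → 500 → 400 → 320 → 250.

ISO 250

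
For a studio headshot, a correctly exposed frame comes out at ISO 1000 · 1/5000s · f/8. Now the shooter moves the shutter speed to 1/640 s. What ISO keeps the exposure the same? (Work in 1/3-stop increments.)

Shutter speed: 1/5000 → 1/4000 → 1/3200 → 1/2500 → 1/2000 → 1/1600 → 1/1250 → 1/1000 → 1/800 → 1/640 — 3 stops slower (brighter).
Need 3 stops darker from the ISO: 1000 → 800 → 640 → 500 → 400 → 320 → 250 → 200 → 160 → 125.

ISO 125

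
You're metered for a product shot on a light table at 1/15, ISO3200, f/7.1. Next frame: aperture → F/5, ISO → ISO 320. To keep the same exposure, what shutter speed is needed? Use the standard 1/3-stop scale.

Aperture: f/7.1 → f/6.3 → f/5.6 → f/5 — 1 stop larger aperture (brighter).
ISO: 3200 → 2500 → 2000 → 1600 → 1250 → 1000 → 800 → 640 → 500 → 400 → 320 — 3 1/3 stops dropped (darker).
Net change so far: 2 1/3 stops darker. Offset with the shutter speed: 1/15 → 1/13 → 1/10 → 1/8 → 1/6 → 1/5 → 1/4 → 0.3.

0.3 s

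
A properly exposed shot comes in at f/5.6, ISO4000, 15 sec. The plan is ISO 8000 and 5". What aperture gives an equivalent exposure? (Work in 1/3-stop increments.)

f/4.5

ISO: 4000 → 5000 → 6400 → 8000 — 1 stop raised (brighter).
Shutter speed: 15 → 13 → 10 → 8 → 6 → 5 — 1 2/3 stops faster (darker).
Net change so far: 2/3 stop darker. Offset with the aperture: f/5.6 → f/5 → f/4.5.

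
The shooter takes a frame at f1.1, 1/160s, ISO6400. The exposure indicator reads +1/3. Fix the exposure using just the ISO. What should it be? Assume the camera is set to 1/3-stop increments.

Overexposed by 1/3 stop → need 1/3 stop darker.
ISO: 6400 → 5000.

ISO 5000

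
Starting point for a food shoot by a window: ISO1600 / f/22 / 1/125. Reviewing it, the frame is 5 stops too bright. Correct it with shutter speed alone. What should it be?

1/4000s

Overexposed by 5 stops → need 5 stops darker.
Shutter speed: 1/125 → 1/250 → 1/500 → 1/1000 → 1/2000 → 1/4000.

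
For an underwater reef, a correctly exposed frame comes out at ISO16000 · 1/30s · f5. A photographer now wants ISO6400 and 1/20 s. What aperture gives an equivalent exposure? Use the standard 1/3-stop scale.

f/4

ISO: 16000 → 12800 → 10000 → 8000 → 6400 — 1 1/3 stops lower (darker).
Shutter speed: 1/30 → 1/25 → 1/20 — 2/3 stop slower (brighter).
Net change so far: 2/3 stop darker. Offset with the aperture: f/5 → f/4.5 → f/4.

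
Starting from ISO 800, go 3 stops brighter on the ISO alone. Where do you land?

ISO: 800 → 1600 → 3200 → 6400 — 3 stops higher (brighter).

ISO 6400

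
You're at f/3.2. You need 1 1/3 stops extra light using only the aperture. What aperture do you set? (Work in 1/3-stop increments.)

f/2

Aperture: f/3.2 → f/2.8 → f/2.5 → f/2.2 → f/2 — 1 1/3 stops wider (brighter).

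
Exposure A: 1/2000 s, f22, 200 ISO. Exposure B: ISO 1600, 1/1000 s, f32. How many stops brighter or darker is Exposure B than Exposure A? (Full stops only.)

Aperture: f/22 → f/32 — 1 stop stopped down (darker).
Shutter speed: 1/2000 → 1/1000 — 1 stop longer (brighter).
ISO: 200 → 400 → 800 → 1600 — 3 stops higher (brighter).
Net: −1 +1 +3 = +3 stops.

3 stops brighter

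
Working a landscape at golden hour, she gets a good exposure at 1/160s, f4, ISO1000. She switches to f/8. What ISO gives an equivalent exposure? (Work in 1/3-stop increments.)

ISO 4000

Aperture: f/4 → f/4.5 → f/5 → f/5.6 → f/6.3 → f/7.1 → f/8 — 2 stops smaller aperture (darker).
Need 2 stops brighter from the ISO: 1000 → 1250 → 1600 → 2000 → 2500 → 3200 → 4000.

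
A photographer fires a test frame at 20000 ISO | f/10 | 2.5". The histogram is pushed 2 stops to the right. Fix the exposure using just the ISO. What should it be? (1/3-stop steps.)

Overexposed by 2 stops → need 2 stops darker.
ISO: 20000 → 16000 → 12800 → 10000 → 8000 → 6400 → 5000.

ISO 5000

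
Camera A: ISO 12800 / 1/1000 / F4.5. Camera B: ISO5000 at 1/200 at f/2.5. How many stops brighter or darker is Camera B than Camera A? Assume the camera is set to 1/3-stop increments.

Aperture: f/4.5 → f/4 → f/3.5 → f/3.2 → f/2.8 → f/2.5 — 1 2/3 stops opened up (brighter).
Shutter speed: 1/1000 → 1/800 → 1/640 → 1/500 → 1/400 → 1/320 → 1/250 → 1/200 — 2 1/3 stops longer (brighter).
ISO: 12800 → 10000 → 8000 → 6400 → 5000 — 1 1/3 stops lower (darker).
Net: +1 2/3 +2 1/3 −1 1/3 = +2 2/3 stops.

2 2/3 stops brighter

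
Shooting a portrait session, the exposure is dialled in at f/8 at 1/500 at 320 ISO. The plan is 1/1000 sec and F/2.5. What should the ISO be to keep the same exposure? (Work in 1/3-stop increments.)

Shutter speed: 1/500 → 1/640 → 1/800 → 1/1000 — 1 stop faster (darker).
Aperture: f/8 → f/7.1 → f/6.3 → f/5.6 → f/5 → f/4.5 → f/4 → f/3.5 → f/3.2 → f/2.8 → f/2.5 — 3 1/3 stops opened up (brighter).
Net change so far: 2 1/3 stops brighter. Offset with the ISO: 320 → 250 → 200 → 160 → 125 → 100 → 80 → 64.

ISO 64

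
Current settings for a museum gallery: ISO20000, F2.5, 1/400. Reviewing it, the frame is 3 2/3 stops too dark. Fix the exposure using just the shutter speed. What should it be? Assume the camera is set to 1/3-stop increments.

Underexposed by 3 2/3 stops → need 3 2/3 stops brighter.
Shutter speed: 1/400 → 1/320 → 1/250 → 1/200 → 1/160 → 1/125 → 1/100 → 1/80 → 1/60 → 1/50 → 1/40 → 1/30.

1/30s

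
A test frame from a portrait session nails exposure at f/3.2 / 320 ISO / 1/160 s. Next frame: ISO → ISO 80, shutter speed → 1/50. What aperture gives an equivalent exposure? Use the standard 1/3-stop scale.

f/2.8

ISO: 320 → 250 → 200 → 160 → 125 → 100 → 80 — 2 stops dropped (darker).
Shutter speed: 1/160 → 1/125 → 1/100 → 1/80 → 1/60 → 1/50 — 1 2/3 stops slower (brighter).
Net change so far: 1/3 stop darker. Offset with the aperture: f/3.2 → f/2.8.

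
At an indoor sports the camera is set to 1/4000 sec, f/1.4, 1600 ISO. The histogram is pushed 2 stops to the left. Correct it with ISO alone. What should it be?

Underexposed by 2 stops → need 2 stops brighter.
ISO: 1600 → 3200 → 6400.

ISO 6400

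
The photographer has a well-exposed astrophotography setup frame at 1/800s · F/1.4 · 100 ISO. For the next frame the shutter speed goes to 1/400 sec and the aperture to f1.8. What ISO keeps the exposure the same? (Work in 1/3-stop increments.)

Shutter speed: 1/800 → 1/640 → 1/500 → 1/400 — 1 stop slower (brighter).
Aperture: f/1.4 → f/1.6 → f/1.8 — 2/3 stop narrower (darker).
Net change so far: 1/3 stop brighter. Offset with the ISO: 100 → 80.

ISO 80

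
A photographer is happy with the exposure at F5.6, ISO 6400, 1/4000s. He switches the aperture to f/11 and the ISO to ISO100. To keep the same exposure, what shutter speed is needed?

1/15s

Aperture: f/5.6 → f/8 → f/11 — 2 stops smaller aperture (darker).
ISO: 6400 → 3200 → 1600 → 800 → 400 → 200 → 100 — 6 stops dropped (darker).
Net change so far: 8 stops darker. Offset with the shutter speed: 1/4000 → 1/2000 → 1/1000 → 1/500 → 1/250 → 1/125 → 1/60 → 1/30 → 1/15.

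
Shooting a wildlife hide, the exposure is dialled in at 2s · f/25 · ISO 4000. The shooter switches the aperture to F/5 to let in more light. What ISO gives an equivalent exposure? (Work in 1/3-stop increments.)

Aperture: f/25 → f/22 → f/20 → f/18 → f/16 → f/14 → f/13 → f/11 → f/10 → f/9 → f/8 → f/7.1 → f/6.3 → f/5.6 → f/5 — 4 2/3 stops opened up (brighter).
Need 4 2/3 stops darker from the ISO: 4000 → 3200 → 2500 → 2000 → 1600 → 1250 → 1000 → 800 → 640 → 500 → 400 → 320 → 250 → 200 → 160.

ISO 160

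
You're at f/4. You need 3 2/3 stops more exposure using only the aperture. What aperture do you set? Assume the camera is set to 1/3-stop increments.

Aperture: f/4 → f/3.5 → f/3.2 → f/2.8 → f/2.5 → f/2.2 → f/2 → f/1.8 → f/1.6 → f/1.4 → f/1.2 → f/1.1 — 3 2/3 stops opened up (brighter).

f/1.1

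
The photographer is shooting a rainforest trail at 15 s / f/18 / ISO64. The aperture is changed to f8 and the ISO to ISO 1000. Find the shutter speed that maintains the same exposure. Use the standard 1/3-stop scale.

1/5s

Aperture: f/18 → f/16 → f/14 → f/13 → f/11 → f/10 → f/9 → f/8 — 2 1/3 stops wider (brighter).
ISO: 64 → 80 → 100 → 125 → 160 → 200 → 250 → 320 → 400 → 500 → 640 → 800 → 1000 — 4 stops raised (brighter).
Net change so far: 6 1/3 stops brighter. Offset with the shutter speed: 15 → 13 → 10 → 8 → 6 → 5 → 4 → 3.2 → 2.5 → 2 → 1.6 → 1.3 → 1 → 0.8 → 0.6 → 0.5 → 0.4 → 0.3 → 1/4 → 1/5.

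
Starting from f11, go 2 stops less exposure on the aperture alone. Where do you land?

f/22

Aperture: f/11 → f/16 → f/22 — 2 stops smaller aperture (darker).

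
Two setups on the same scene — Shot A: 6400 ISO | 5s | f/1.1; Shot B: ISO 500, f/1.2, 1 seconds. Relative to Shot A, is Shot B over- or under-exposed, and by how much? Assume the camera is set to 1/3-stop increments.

Aperture: f/1.1 → f/1.2 — 1/3 stop narrower (darker).
Shutter speed: 5 → 4 → 3.2 → 2.5 → 2 → 1.6 → 1.3 → 1 — 2 1/3 stops faster (darker).
ISO: 6400 → 5000 → 4000 → 3200 → 2500 → 2000 → 1600 → 1250 → 1000 → 800 → 640 → 500 — 3 2/3 stops dropped (darker).
Net: −1/3 −2 1/3 −3 2/3 = −6 1/3 stops.

6 1/3 stops darker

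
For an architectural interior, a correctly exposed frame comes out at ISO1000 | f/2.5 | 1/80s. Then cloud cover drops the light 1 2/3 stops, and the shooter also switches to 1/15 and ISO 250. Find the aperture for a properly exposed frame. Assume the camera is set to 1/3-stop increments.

f/1.6

Scene light: 1 2/3 stops darker.
Shutter speed: 1/80 → 1/60 → 1/50 → 1/40 → 1/30 → 1/25 → 1/20 → 1/15 — 2 1/3 stops longer (brighter).
ISO: 1000 → 800 → 640 → 500 → 400 → 320 → 250 — 2 stops lower (darker).
Net so far: 1 1/3 stops darker. Aperture: f/2.5 → f/2.2 → f/2 → f/1.8 → f/1.6.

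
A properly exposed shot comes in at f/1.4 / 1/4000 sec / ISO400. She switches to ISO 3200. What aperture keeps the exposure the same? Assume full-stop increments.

f/4

ISO: 400 → 800 → 1600 → 3200 — 3 stops raised (brighter).
Need 3 stops darker from the aperture: f/1.4 → f/2 → f/2.8 → f/4.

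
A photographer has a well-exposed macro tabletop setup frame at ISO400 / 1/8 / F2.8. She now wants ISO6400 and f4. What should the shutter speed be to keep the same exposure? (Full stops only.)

ISO: 400 → 800 → 1600 → 3200 → 6400 — 4 stops raised (brighter).
Aperture: f/2.8 → f/4 — 1 stop stopped down (darker).
Net change so far: 3 stops brighter. Offset with the shutter speed: 1/8 → 1/15 → 1/30 → 1/60.

1/60s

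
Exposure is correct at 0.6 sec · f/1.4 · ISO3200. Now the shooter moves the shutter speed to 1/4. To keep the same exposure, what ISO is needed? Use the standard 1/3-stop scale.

Shutter speed: 0.6 → 0.5 → 0.4 → 0.3 → 1/4 — 1 1/3 stops shorter (darker).
Need 1 1/3 stops brighter from the ISO: 3200 → 4000 → 5000 → 6400 → 8000.

ISO 8000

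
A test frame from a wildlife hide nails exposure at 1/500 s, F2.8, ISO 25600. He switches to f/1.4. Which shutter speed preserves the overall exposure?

Aperture: f/2.8 → f/2 → f/1.4 — 2 stops larger aperture (brighter).
Need 2 stops darker from the shutter speed: 1/500 → 1/1000 → 1/2000.

1/2000s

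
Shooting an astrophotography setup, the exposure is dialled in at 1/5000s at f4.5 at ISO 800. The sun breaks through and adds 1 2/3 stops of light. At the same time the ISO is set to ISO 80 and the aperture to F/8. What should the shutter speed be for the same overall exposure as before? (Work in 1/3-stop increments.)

1/500s

Scene light: 1 2/3 stops brighter.
ISO: 800 → 640 → 500 → 400 → 320 → 250 → 200 → 160 → 125 → 100 → 80 — 3 1/3 stops dropped (darker).
Aperture: f/4.5 → f/5 → f/5.6 → f/6.3 → f/7.1 → f/8 — 1 2/3 stops stopped down (darker).
Net so far: 3 1/3 stops darker. Shutter speed: 1/5000 → 1/4000 → 1/3200 → 1/2500 → 1/2000 → 1/1600 → 1/1250 → 1/1000 → 1/800 → 1/640 → 1/500.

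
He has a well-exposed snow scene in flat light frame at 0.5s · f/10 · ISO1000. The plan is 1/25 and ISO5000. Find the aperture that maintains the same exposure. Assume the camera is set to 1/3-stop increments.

Shutter speed: 0.5 → 0.4 → 0.3 → 1/4 → 1/5 → 1/6 → 1/8 → 1/10 → 1/13 → 1/15 → 1/20 → 1/25 — 3 2/3 stops shorter (darker).
ISO: 1000 → 1250 → 1600 → 2000 → 2500 → 3200 → 4000 → 5000 — 2 1/3 stops raised (brighter).
Net change so far: 1 1/3 stops darker. Offset with the aperture: f/10 → f/9 → f/8 → f/7.1 → f/6.3.

f/6.3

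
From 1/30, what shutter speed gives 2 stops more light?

1/8s

Shutter speed: 1/30 → 1/15 → 1/8 — 2 stops slower (brighter).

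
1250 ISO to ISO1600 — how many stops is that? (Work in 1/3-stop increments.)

1/3 stop

1250 → 1600 — count the steps: 1 third-stops = 1/3 stop.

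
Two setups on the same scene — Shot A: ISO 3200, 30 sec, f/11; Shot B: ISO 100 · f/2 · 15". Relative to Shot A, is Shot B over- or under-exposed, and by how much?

Aperture: f/11 → f/8 → f/5.6 → f/4 → f/2.8 → f/2 — 5 stops wider (brighter).
Shutter speed: 30 → 15 — 1 stop faster (darker).
ISO: 3200 → 1600 → 800 → 400 → 200 → 100 — 5 stops dropped (darker).
Net: +5 −1 −5 = −1 stop.

1 stop darker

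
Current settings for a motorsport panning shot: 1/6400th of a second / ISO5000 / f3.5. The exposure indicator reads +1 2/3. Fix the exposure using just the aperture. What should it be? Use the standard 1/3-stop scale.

f/6.3

Overexposed by 1 2/3 stops → need 1 2/3 stops darker.
Aperture: f/3.5 → f/4 → f/4.5 → f/5 → f/5.6 → f/6.3.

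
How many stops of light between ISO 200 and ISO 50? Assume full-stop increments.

2 stops

200 → 100 → 50 — count the steps: 2 stops.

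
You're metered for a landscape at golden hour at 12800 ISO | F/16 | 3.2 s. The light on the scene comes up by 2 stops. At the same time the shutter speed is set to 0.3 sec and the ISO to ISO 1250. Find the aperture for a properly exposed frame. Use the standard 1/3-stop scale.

f/3.2

Scene light: 2 stops brighter.
Shutter speed: 3.2 → 2.5 → 2 → 1.6 → 1.3 → 1 → 0.8 → 0.6 → 0.5 → 0.4 → 0.3 — 3 1/3 stops faster (darker).
ISO: 12800 → 10000 → 8000 → 6400 → 5000 → 4000 → 3200 → 2500 → 2000 → 1600 → 1250 — 3 1/3 stops lower (darker).
Net so far: 4 2/3 stops darker. Aperture: f/16 → f/14 → f/13 → f/11 → f/10 → f/9 → f/8 → f/7.1 → f/6.3 → f/5.6 → f/5 → f/4.5 → f/4 → f/3.5 → f/3.2.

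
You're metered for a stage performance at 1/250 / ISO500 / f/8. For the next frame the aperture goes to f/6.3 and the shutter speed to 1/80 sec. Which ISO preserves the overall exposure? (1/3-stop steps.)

ISO 100

Aperture: f/8 → f/7.1 → f/6.3 — 2/3 stop opened up (brighter).
Shutter speed: 1/250 → 1/200 → 1/160 → 1/125 → 1/100 → 1/80 — 1 2/3 stops longer (brighter).
Net change so far: 2 1/3 stops brighter. Offset with the ISO: 500 → 400 → 320 → 250 → 200 → 160 → 125 → 100.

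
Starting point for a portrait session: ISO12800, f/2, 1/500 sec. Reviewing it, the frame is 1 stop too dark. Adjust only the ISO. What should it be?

Underexposed by 1 stop → need 1 stop brighter.
ISO: 12800 → 25600.

ISO 25600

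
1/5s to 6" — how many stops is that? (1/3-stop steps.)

1/5 → 1/4 → 0.3 → 0.4 → 0.5 → 0.6 → 0.8 → 1 → 1.3 → 1.6 → 2 → 2.5 → 3.2 → 4 → 5 → 6 — count the steps: 15 third-stops = 5 stops.

5 stops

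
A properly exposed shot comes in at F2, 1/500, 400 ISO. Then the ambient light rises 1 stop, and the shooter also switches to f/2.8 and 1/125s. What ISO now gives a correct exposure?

Scene light: 1 stop brighter.
Aperture: f/2 → f/2.8 — 1 stop stopped down (darker).
Shutter speed: 1/500 → 1/250 → 1/125 — 2 stops longer (brighter).
Net so far: 2 stops brighter. ISO: 400 → 200 → 100.

ISO 100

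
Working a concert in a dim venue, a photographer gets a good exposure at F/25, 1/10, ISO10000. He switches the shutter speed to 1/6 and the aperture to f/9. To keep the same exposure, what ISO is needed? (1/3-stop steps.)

Shutter speed: 1/10 → 1/8 → 1/6 — 2/3 stop slower (brighter).
Aperture: f/25 → f/22 → f/20 → f/18 → f/16 → f/14 → f/13 → f/11 → f/10 → f/9 — 3 stops opened up (brighter).
Net change so far: 3 2/3 stops brighter. Offset with the ISO: 10000 → 8000 → 6400 → 5000 → 4000 → 3200 → 2500 → 2000 → 1600 → 1250 → 1000 → 800.

ISO 800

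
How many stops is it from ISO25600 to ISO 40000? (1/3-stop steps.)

2/3 stop

25600 → 32000 → 40000 — count the steps: 2 third-stops = 2/3 stop.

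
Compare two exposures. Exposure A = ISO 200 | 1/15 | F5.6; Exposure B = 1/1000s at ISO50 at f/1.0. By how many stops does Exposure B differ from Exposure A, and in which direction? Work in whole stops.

Aperture: f/5.6 → f/4 → f/2.8 → f/2 → f/1.4 → f/1.0 — 5 stops opened up (brighter).
Shutter speed: 1/15 → 1/30 → 1/60 → 1/125 → 1/250 → 1/500 → 1/1000 — 6 stops shorter (darker).
ISO: 200 → 100 → 50 — 2 stops dropped (darker).
Net: +5 −6 −2 = −3 stops.

3 stops darker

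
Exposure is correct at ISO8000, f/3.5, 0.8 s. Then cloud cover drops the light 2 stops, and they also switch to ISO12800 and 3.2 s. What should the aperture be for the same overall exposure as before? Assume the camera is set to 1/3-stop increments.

Scene light: 2 stops darker.
ISO: 8000 → 10000 → 12800 — 2/3 stop higher (brighter).
Shutter speed: 0.8 → 1 → 1.3 → 1.6 → 2 → 2.5 → 3.2 — 2 stops longer (brighter).
Net so far: 2/3 stop brighter. Aperture: f/3.5 → f/4 → f/4.5.

f/4.5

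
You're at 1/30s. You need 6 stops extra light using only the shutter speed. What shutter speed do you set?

Shutter speed: 1/30 → 1/15 → 1/8 → 1/4 → 1/2 → 1 → 2 — 6 stops slower (brighter).

2 s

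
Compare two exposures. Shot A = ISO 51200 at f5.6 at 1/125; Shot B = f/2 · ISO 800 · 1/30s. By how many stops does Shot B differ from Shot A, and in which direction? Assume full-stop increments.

1 stop darker

Aperture: f/5.6 → f/4 → f/2.8 → f/2 — 3 stops larger aperture (brighter).
Shutter speed: 1/125 → 1/60 → 1/30 — 2 stops longer (brighter).
ISO: 51200 → 25600 → 12800 → 6400 → 3200 → 1600 → 800 — 6 stops dropped (darker).
Net: +3 +2 −6 = −1 stop.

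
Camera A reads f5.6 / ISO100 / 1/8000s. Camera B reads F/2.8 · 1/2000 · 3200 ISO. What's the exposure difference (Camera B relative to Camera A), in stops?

Aperture: f/5.6 → f/4 → f/2.8 — 2 stops opened up (brighter).
Shutter speed: 1/8000 → 1/4000 → 1/2000 — 2 stops longer (brighter).
ISO: 100 → 200 → 400 → 800 → 1600 → 3200 — 5 stops higher (brighter).
Net: +2 +2 +5 = +9 stops.

9 stops brighter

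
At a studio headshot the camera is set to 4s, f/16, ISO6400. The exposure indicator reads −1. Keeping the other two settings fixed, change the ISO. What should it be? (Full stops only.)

Underexposed by 1 stop → need 1 stop brighter.
ISO: 6400 → 12800.

ISO 12800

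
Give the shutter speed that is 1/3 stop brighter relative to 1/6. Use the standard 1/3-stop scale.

Shutter speed: 1/6 → 1/5 — 1/3 stop slower (brighter).

1/5s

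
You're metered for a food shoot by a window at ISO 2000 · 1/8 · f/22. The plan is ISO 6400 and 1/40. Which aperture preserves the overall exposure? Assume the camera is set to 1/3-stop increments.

ISO: 2000 → 2500 → 3200 → 4000 → 5000 → 6400 — 1 2/3 stops raised (brighter).
Shutter speed: 1/8 → 1/10 → 1/13 → 1/15 → 1/20 → 1/25 → 1/30 → 1/40 — 2 1/3 stops shorter (darker).
Net change so far: 2/3 stop darker. Offset with the aperture: f/22 → f/20 → f/18.

f/18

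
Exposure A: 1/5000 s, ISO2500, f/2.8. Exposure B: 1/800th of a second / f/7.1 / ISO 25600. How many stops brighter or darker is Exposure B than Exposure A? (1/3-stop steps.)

Aperture: f/2.8 → f/3.2 → f/3.5 → f/4 → f/4.5 → f/5 → f/5.6 → f/6.3 → f/7.1 — 2 2/3 stops narrower (darker).
Shutter speed: 1/5000 → 1/4000 → 1/3200 → 1/2500 → 1/2000 → 1/1600 → 1/1250 → 1/1000 → 1/800 — 2 2/3 stops slower (brighter).
ISO: 2500 → 3200 → 4000 → 5000 → 6400 → 8000 → 10000 → 12800 → 16000 → 20000 → 25600 — 3 1/3 stops higher (brighter).
Net: −2 2/3 +2 2/3 +3 1/3 = +3 1/3 stops.

3 1/3 stops brighter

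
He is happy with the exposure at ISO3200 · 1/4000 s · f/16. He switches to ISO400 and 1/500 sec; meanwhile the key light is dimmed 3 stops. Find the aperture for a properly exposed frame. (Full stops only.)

Scene light: 3 stops darker.
ISO: 3200 → 1600 → 800 → 400 — 3 stops dropped (darker).
Shutter speed: 1/4000 → 1/2000 → 1/1000 → 1/500 — 3 stops longer (brighter).
Net so far: 3 stops darker. Aperture: f/16 → f/11 → f/8 → f/5.6.

f/5.6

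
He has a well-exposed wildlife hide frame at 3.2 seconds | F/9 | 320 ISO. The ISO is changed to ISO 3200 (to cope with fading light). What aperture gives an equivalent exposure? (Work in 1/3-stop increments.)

ISO: 320 → 400 → 500 → 640 → 800 → 1000 → 1250 → 1600 → 2000 → 2500 → 3200 — 3 1/3 stops higher (brighter).
Need 3 1/3 stops darker from the aperture: f/9 → f/10 → f/11 → f/13 → f/14 → f/16 → f/18 → f/20 → f/22 → f/25 → f/29.

f/29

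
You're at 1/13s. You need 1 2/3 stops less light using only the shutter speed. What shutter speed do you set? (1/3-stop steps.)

1/40s

Shutter speed: 1/13 → 1/15 → 1/20 → 1/25 → 1/30 → 1/40 — 1 2/3 stops faster (darker).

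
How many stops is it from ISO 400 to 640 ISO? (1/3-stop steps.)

400 → 500 → 640 — count the steps: 2 third-stops = 2/3 stop.

2/3 stop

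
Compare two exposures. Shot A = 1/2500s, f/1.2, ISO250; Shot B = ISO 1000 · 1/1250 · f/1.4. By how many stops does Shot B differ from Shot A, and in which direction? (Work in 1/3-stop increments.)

2 2/3 stops brighter

Aperture: f/1.2 → f/1.4 — 1/3 stop narrower (darker).
Shutter speed: 1/2500 → 1/2000 → 1/1600 → 1/1250 — 1 stop longer (brighter).
ISO: 250 → 320 → 400 → 500 → 640 → 800 → 1000 — 2 stops raised (brighter).
Net: −1/3 +1 +2 = +2 2/3 stops.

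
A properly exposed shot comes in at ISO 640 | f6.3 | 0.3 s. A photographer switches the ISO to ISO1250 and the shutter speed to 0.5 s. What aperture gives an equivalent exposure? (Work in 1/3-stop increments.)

ISO: 640 → 800 → 1000 → 1250 — 1 stop raised (brighter).
Shutter speed: 0.3 → 0.4 → 0.5 — 2/3 stop longer (brighter).
Net change so far: 1 2/3 stops brighter. Offset with the aperture: f/6.3 → f/7.1 → f/8 → f/9 → f/10 → f/11.

f/11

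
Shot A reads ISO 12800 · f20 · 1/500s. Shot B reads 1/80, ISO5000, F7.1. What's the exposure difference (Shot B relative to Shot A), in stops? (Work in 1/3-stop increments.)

4 1/3 stops brighter

Aperture: f/20 → f/18 → f/16 → f/14 → f/13 → f/11 → f/10 → f/9 → f/8 → f/7.1 — 3 stops larger aperture (brighter).
Shutter speed: 1/500 → 1/400 → 1/320 → 1/250 → 1/200 → 1/160 → 1/125 → 1/100 → 1/80 — 2 2/3 stops slower (brighter).
ISO: 12800 → 10000 → 8000 → 6400 → 5000 — 1 1/3 stops lower (darker).
Net: +3 +2 2/3 −1 1/3 = +4 1/3 stops.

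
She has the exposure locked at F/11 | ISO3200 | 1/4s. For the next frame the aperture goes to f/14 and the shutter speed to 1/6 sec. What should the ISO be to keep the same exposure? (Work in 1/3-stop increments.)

ISO 8000

Aperture: f/11 → f/13 → f/14 — 2/3 stop stopped down (darker).
Shutter speed: 1/4 → 1/5 → 1/6 — 2/3 stop shorter (darker).
Net change so far: 1 1/3 stops darker. Offset with the ISO: 3200 → 4000 → 5000 → 6400 → 8000.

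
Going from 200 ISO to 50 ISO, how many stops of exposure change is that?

200 → 100 → 50 — count the steps: 2 stops.

2 stops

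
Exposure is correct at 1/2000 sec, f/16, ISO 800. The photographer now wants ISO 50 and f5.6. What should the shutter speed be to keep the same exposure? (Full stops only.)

ISO: 800 → 400 → 200 → 100 → 50 — 4 stops lower (darker).
Aperture: f/16 → f/11 → f/8 → f/5.6 — 3 stops larger aperture (brighter).
Net change so far: 1 stop darker. Offset with the shutter speed: 1/2000 → 1/1000.

1/1000s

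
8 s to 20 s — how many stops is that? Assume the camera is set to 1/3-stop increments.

8 → 10 → 13 → 15 → 20 — count the steps: 4 third-stops = 1 1/3 stops.

1 1/3 stops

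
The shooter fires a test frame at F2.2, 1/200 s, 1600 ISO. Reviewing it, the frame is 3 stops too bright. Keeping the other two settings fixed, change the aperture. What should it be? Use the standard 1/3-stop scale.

f/6.3

Overexposed by 3 stops → need 3 stops darker.
Aperture: f/2.2 → f/2.5 → f/2.8 → f/3.2 → f/3.5 → f/4 → f/4.5 → f/5 → f/5.6 → f/6.3.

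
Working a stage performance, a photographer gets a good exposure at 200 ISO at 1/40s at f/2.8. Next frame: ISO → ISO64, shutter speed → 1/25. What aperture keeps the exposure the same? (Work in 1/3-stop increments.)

ISO: 200 → 160 → 125 → 100 → 80 → 64 — 1 2/3 stops lower (darker).
Shutter speed: 1/40 → 1/30 → 1/25 — 2/3 stop longer (brighter).
Net change so far: 1 stop darker. Offset with the aperture: f/2.8 → f/2.5 → f/2.2 → f/2.

f/2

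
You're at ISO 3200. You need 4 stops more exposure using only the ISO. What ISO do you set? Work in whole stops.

ISO: 3200 → 6400 → 12800 → 25600 → 51200 — 4 stops higher (brighter).

ISO 51200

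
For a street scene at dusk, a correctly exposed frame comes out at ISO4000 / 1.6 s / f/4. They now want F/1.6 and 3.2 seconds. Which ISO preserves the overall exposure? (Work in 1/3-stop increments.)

Aperture: f/4 → f/3.5 → f/3.2 → f/2.8 → f/2.5 → f/2.2 → f/2 → f/1.8 → f/1.6 — 2 2/3 stops larger aperture (brighter).
Shutter speed: 1.6 → 2 → 2.5 → 3.2 — 1 stop longer (brighter).
Net change so far: 3 2/3 stops brighter. Offset with the ISO: 4000 → 3200 → 2500 → 2000 → 1600 → 1250 → 1000 → 800 → 640 → 500 → 400 → 320.

ISO 320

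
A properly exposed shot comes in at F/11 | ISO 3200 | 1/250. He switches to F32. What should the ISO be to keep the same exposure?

ISO 25600

Aperture: f/11 → f/16 → f/22 → f/32 — 3 stops stopped down (darker).
Need 3 stops brighter from the ISO: 3200 → 6400 → 12800 → 25600.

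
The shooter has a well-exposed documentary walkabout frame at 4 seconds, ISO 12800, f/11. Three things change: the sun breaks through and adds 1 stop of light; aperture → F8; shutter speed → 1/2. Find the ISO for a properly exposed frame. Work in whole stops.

ISO 25600

Scene light: 1 stop brighter.
Aperture: f/11 → f/8 — 1 stop wider (brighter).
Shutter speed: 4 → 2 → 1 → 1/2 — 3 stops shorter (darker).
Net so far: 1 stop darker. ISO: 12800 → 25600.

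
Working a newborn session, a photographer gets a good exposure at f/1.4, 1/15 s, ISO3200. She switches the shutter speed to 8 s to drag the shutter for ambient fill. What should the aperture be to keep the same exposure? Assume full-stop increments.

Shutter speed: 1/15 → 1/8 → 1/4 → 1/2 → 1 → 2 → 4 → 8 — 7 stops longer (brighter).
Need 7 stops darker from the aperture: f/1.4 → f/2 → f/2.8 → f/4 → f/5.6 → f/8 → f/11 → f/16.

f/16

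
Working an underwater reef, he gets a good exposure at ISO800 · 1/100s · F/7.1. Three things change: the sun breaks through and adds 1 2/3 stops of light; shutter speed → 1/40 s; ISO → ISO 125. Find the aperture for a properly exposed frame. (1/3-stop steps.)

Scene light: 1 2/3 stops brighter.
Shutter speed: 1/100 → 1/80 → 1/60 → 1/50 → 1/40 — 1 1/3 stops longer (brighter).
ISO: 800 → 640 → 500 → 400 → 320 → 250 → 200 → 160 → 125 — 2 2/3 stops dropped (darker).
Net so far: 1/3 stop brighter. Aperture: f/7.1 → f/8.

f/8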